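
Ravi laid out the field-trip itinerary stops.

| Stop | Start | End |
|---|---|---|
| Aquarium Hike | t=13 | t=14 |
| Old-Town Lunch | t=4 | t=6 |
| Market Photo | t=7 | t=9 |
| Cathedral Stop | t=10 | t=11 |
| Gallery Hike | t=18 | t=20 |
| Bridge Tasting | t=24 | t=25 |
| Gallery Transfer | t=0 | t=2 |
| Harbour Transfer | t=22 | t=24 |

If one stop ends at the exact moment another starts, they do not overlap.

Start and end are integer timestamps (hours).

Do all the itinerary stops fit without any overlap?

Two intervals overlap when each starts before the other ends.
Sorted by start: Gallery Transfer, Old-Town Lunch, Market Photo, Cathedral Stop, Aquarium Hike, Gallery Hike, Harbour Transfer, Bridge Tasting.
Old-Town Lunch starts after Gallery Transfer ends; Gallery Transfer is clear from here.
Market Photo starts after Old-Town Lunch ends; Old-Town Lunch is clear from here.
Cathedral Stop starts after Market Photo ends; Market Photo is clear from here.
Aquarium Hike starts after Cathedral Stop ends; Cathedral Stop is clear from here.
Gallery Hike starts after Aquarium Hike ends; Aquarium Hike is clear from here.
Harbour Transfer starts after Gallery Hike ends; Gallery Hike is clear from here.
Bridge Tasting starts exactly when Harbour Transfer ends (back-to-back, no overlap).
Every pair is clear; the schedule has no overlaps.

Yes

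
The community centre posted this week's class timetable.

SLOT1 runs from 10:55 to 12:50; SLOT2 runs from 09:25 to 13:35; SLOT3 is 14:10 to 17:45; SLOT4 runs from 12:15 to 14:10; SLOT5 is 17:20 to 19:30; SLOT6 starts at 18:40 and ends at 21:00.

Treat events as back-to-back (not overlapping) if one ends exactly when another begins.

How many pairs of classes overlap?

Sorted by start: SLOT2, SLOT1, SLOT4, SLOT3, SLOT5, SLOT6.
SLOT1 starts before SLOT2 ends → SLOT2 and SLOT1 overlap.
SLOT4 starts before SLOT2 ends → SLOT2 and SLOT4 overlap.
SLOT3 starts after SLOT2 ends, so nothing later overlaps SLOT2 either.
SLOT4 starts before SLOT1 ends → SLOT1 and SLOT4 overlap.
SLOT3 starts after SLOT1 ends, so nothing later overlaps SLOT1 either.
SLOT3 starts exactly when SLOT4 ends (back-to-back, no overlap), so nothing later overlaps SLOT4 either.
SLOT5 starts before SLOT3 ends → SLOT3 and SLOT5 overlap.
SLOT6 starts after SLOT3 ends.
SLOT6 starts before SLOT5 ends → SLOT5 and SLOT6 overlap.
Overlapping pairs: SLOT1 & SLOT2, SLOT1 & SLOT4, SLOT2 & SLOT4, SLOT3 & SLOT5, SLOT5 & SLOT6 — 5 in total.

5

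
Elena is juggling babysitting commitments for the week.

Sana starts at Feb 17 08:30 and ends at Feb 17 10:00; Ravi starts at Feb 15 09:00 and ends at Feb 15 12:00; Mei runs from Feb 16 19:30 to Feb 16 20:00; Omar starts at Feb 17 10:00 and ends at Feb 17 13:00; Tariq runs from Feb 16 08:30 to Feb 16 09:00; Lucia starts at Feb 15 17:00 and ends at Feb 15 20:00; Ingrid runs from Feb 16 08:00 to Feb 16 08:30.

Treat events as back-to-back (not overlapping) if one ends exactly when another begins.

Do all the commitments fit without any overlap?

Yes

Sorted by start: Ravi, Lucia, Ingrid, Tariq, Mei, Sana, Omar.
Lucia starts after Ravi ends, so Ravi has no further overlaps.
Ingrid starts after Lucia ends, so Lucia has no further overlaps.
Tariq starts exactly when Ingrid ends (back-to-back, no overlap), so Ingrid has no further overlaps.
Mei starts after Tariq ends, so Tariq has no further overlaps.
Sana starts after Mei ends, so Mei has no further overlaps.
Omar starts exactly when Sana ends (back-to-back, no overlap).
Every pair is clear; the schedule has no overlaps.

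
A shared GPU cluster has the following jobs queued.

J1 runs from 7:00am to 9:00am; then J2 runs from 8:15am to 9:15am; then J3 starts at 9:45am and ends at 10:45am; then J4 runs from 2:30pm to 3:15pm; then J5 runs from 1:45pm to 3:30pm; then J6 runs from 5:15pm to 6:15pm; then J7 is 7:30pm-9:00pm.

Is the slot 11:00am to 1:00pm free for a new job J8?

Yes — the slot is free

J1: ends 9:00am at or before J8 starts 11:00am → clear.
J2: ends 9:15am at or before J8 starts 11:00am → clear.
J3: ends 10:45am at or before J8 starts 11:00am → clear.
J5: starts 1:45pm at or after J8 ends 1:00pm → clear.
J4: starts 2:30pm at or after J8 ends 1:00pm → clear.
J6: starts 5:15pm at or after J8 ends 1:00pm → clear.
J7: starts 7:30pm at or after J8 ends 1:00pm → clear.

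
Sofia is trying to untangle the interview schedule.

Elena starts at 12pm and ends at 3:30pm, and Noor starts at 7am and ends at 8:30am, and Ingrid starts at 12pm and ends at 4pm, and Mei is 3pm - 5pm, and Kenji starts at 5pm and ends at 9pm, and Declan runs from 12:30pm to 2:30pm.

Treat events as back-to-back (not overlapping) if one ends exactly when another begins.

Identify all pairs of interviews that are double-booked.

Sorted by start: Noor, Elena, Ingrid, Declan, Mei, Kenji.
Elena starts after Noor ends, so Noor has no further overlaps.
Ingrid starts before Elena ends → Elena and Ingrid overlap.
Declan starts before Elena ends → Elena and Declan overlap.
Mei starts before Elena ends → Elena and Mei overlap.
Kenji starts after Elena ends.
Declan starts before Ingrid ends → Ingrid and Declan overlap.
Mei starts before Ingrid ends → Ingrid and Mei overlap.
Kenji starts after Ingrid ends.
Mei starts after Declan ends, so Declan has no further overlaps.
Kenji starts exactly when Mei ends (back-to-back, no overlap).

Declan & Elena, Declan & Ingrid, Elena & Ingrid, Elena & Mei, Ingrid & Mei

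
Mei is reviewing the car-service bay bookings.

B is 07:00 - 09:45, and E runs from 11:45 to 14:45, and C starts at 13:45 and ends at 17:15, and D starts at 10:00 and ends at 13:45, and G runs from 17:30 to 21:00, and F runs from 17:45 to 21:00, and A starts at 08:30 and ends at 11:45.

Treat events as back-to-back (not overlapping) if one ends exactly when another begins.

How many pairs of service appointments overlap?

Check each pair: they overlap iff neither finishes before the other starts.
Sorted by start: B, A, D, E, C, G, F.
A starts before B ends → B and A overlap.
D starts after B ends; B is clear from here.
D starts before A ends → A and D overlap.
E starts exactly when A ends (back-to-back, no overlap); A is clear from here.
E starts before D ends → D and E overlap.
C starts exactly when D ends (back-to-back, no overlap); D is clear from here.
C starts before E ends → E and C overlap.
G starts after E ends; E is clear from here.
G starts after C ends; C is clear from here.
F starts before G ends → G and F overlap.
Overlapping pairs: A & B, A & D, C & E, D & E, F & G — 5 in total.

5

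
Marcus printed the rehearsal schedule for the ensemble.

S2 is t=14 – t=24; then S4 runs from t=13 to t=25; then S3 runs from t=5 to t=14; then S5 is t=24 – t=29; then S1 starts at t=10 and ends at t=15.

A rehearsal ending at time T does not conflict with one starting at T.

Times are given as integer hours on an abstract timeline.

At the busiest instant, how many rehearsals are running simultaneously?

Walk through starts and ends in time order (an end at T is processed before a start at T):
t=5 start S3 → 1
t=10 start S1 → 2
t=13 start S4 → 3
t=14 end S3 → 2
t=14 start S2 → 3
t=15 end S1 → 2
t=24 end S2 → 1
t=24 start S5 → 2
t=25 end S4 → 1
t=29 end S5 → 0
Peak is 3, at t=13 (S1, S3, S4).

3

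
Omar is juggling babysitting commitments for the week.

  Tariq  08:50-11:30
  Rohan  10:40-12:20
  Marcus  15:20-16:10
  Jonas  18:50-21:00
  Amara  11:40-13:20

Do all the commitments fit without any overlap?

Sorted by start: Tariq, Rohan, Amara, Marcus, Jonas.
Rohan starts before Tariq ends → Tariq and Rohan overlap.
That's a conflict, so the schedule is not conflict-free.

No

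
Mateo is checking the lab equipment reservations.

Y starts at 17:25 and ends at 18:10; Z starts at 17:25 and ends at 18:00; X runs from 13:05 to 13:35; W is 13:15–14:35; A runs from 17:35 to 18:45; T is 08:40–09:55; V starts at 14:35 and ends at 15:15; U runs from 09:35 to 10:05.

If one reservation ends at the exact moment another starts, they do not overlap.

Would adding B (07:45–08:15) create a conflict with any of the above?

No — it doesn't clash with anything

T: starts 08:40 at or after B ends 08:15 → clear.
U: starts 09:35 at or after B ends 08:15 → clear.
X: starts 13:05 at or after B ends 08:15 → clear.
W: starts 13:15 at or after B ends 08:15 → clear.
V: starts 14:35 at or after B ends 08:15 → clear.
Y: starts 17:25 at or after B ends 08:15 → clear.
Z: starts 17:25 at or after B ends 08:15 → clear.
A: starts 17:35 at or after B ends 08:15 → clear.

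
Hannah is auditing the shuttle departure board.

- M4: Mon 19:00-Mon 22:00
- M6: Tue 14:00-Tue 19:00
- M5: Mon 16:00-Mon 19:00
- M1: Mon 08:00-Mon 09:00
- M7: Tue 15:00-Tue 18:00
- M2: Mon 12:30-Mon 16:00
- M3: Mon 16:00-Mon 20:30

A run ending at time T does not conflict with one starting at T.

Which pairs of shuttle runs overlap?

Check each pair: they overlap iff neither finishes before the other starts.
Sorted by start: M1, M2, M3, M5, M4, M6, M7.
M2 starts after M1 ends; M1 is clear from here.
M3 starts exactly when M2 ends (back-to-back, no overlap); M2 is clear from here.
M5 starts before M3 ends → M3 and M5 overlap.
M4 starts before M3 ends → M3 and M4 overlap.
M6 starts after M3 ends; M3 is clear from here.
M4 starts exactly when M5 ends (back-to-back, no overlap); M5 is clear from here.
M6 starts after M4 ends; M4 is clear from here.
M7 starts before M6 ends → M6 and M7 overlap.

M3 & M4, M3 & M5, M6 & M7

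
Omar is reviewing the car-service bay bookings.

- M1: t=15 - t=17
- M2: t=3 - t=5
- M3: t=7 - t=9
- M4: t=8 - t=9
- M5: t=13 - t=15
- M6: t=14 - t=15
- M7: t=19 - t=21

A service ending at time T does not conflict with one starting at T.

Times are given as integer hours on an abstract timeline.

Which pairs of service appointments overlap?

Sorted by start: M2, M3, M4, M5, M6, M1, M7.
M3 starts after M2 ends, so nothing later overlaps M2 either.
M4 starts before M3 ends → M3 and M4 overlap.
M5 starts after M3 ends, so nothing later overlaps M3 either.
M5 starts after M4 ends, so nothing later overlaps M4 either.
M6 starts before M5 ends → M5 and M6 overlap.
M1 starts exactly when M5 ends (back-to-back, no overlap), so nothing later overlaps M5 either.
M1 starts exactly when M6 ends (back-to-back, no overlap), so nothing later overlaps M6 either.
M7 starts after M1 ends.

M3 & M4, M5 & M6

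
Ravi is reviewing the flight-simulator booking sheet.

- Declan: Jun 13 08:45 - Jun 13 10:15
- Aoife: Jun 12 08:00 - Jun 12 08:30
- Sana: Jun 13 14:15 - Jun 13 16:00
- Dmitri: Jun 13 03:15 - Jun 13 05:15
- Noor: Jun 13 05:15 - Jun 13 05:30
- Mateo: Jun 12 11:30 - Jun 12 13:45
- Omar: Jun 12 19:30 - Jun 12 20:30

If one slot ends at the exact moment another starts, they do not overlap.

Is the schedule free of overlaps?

Yes

Two intervals overlap when each starts before the other ends.
Sorted by start: Aoife, Mateo, Omar, Dmitri, Noor, Declan, Sana.
Mateo starts after Aoife ends, so Aoife has no further overlaps.
Omar starts after Mateo ends, so Mateo has no further overlaps.
Dmitri starts after Omar ends, so Omar has no further overlaps.
Noor starts exactly when Dmitri ends (back-to-back, no overlap), so Dmitri has no further overlaps.
Declan starts after Noor ends, so Noor has no further overlaps.
Sana starts after Declan ends.
Every pair is clear; the schedule has no overlaps.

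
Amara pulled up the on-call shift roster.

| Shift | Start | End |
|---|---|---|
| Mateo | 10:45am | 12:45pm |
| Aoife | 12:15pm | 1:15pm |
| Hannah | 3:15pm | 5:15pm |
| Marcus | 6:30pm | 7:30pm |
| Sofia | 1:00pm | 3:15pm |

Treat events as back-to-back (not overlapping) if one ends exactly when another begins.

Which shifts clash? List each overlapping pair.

Sorted by start: Mateo, Aoife, Sofia, Hannah, Marcus.
Aoife starts before Mateo ends → Mateo and Aoife overlap.
Sofia starts after Mateo ends — done with Mateo.
Sofia starts before Aoife ends → Aoife and Sofia overlap.
Hannah starts after Aoife ends — done with Aoife.
Hannah starts exactly when Sofia ends (back-to-back, no overlap) — done with Sofia.
Marcus starts after Hannah ends.

Aoife & Mateo, Aoife & Sofia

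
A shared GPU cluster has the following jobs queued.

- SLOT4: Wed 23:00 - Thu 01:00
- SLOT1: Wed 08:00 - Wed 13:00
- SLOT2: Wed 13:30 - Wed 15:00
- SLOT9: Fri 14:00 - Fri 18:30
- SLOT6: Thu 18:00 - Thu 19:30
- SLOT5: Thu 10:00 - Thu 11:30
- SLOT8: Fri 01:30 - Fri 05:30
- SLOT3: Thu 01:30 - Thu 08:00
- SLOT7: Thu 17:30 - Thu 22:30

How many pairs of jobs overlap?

1

Sorted by start: SLOT1, SLOT2, SLOT4, SLOT3, SLOT5, SLOT7, SLOT6, SLOT8, SLOT9.
SLOT2 starts after SLOT1 ends, so nothing later overlaps SLOT1 either.
SLOT4 starts after SLOT2 ends, so nothing later overlaps SLOT2 either.
SLOT3 starts after SLOT4 ends, so nothing later overlaps SLOT4 either.
SLOT5 starts after SLOT3 ends, so nothing later overlaps SLOT3 either.
SLOT7 starts after SLOT5 ends, so nothing later overlaps SLOT5 either.
SLOT6 starts before SLOT7 ends → SLOT7 and SLOT6 overlap.
SLOT8 starts after SLOT7 ends, so nothing later overlaps SLOT7 either.
SLOT8 starts after SLOT6 ends, so nothing later overlaps SLOT6 either.
SLOT9 starts after SLOT8 ends.
Overlapping pairs: SLOT6 & SLOT7 — 1 in total.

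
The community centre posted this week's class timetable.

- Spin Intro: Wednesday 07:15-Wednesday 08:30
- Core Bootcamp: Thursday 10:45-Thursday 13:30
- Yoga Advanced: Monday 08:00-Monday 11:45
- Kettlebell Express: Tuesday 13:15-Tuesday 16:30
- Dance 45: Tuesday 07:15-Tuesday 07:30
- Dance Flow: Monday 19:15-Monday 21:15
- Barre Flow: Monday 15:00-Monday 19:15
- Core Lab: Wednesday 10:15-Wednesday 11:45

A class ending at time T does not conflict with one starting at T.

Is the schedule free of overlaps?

Two intervals overlap when each starts before the other ends.
Sorted by start: Yoga Advanced, Barre Flow, Dance Flow, Dance 45, Kettlebell Express, Spin Intro, Core Lab, Core Bootcamp.
Barre Flow starts after Yoga Advanced ends — done with Yoga Advanced.
Dance Flow starts exactly when Barre Flow ends (back-to-back, no overlap) — done with Barre Flow.
Dance 45 starts after Dance Flow ends — done with Dance Flow.
Kettlebell Express starts after Dance 45 ends — done with Dance 45.
Spin Intro starts after Kettlebell Express ends — done with Kettlebell Express.
Core Lab starts after Spin Intro ends — done with Spin Intro.
Core Bootcamp starts after Core Lab ends.
Every pair is clear; the schedule has no overlaps.

Yes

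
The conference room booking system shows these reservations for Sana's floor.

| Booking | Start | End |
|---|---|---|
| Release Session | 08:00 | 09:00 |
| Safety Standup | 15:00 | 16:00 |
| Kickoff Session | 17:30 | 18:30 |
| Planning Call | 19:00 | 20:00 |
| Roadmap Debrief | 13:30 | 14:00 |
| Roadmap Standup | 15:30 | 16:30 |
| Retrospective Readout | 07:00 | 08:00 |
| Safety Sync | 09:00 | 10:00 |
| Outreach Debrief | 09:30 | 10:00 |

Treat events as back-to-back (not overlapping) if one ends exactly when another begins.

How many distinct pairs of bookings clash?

2

Sorted by start: Retrospective Readout, Release Session, Safety Sync, Outreach Debrief, Roadmap Debrief, Safety Standup, Roadmap Standup, Kickoff Session, Planning Call.
Release Session starts exactly when Retrospective Readout ends (back-to-back, no overlap) — done with Retrospective Readout.
Safety Sync starts exactly when Release Session ends (back-to-back, no overlap) — done with Release Session.
Outreach Debrief starts before Safety Sync ends → Safety Sync and Outreach Debrief overlap.
Roadmap Debrief starts after Safety Sync ends — done with Safety Sync.
Roadmap Debrief starts after Outreach Debrief ends — done with Outreach Debrief.
Safety Standup starts after Roadmap Debrief ends — done with Roadmap Debrief.
Roadmap Standup starts before Safety Standup ends → Safety Standup and Roadmap Standup overlap.
Kickoff Session starts after Safety Standup ends — done with Safety Standup.
Kickoff Session starts after Roadmap Standup ends — done with Roadmap Standup.
Planning Call starts after Kickoff Session ends.
Overlapping pairs: Outreach Debrief & Safety Sync, Roadmap Standup & Safety Standup — 2 in total.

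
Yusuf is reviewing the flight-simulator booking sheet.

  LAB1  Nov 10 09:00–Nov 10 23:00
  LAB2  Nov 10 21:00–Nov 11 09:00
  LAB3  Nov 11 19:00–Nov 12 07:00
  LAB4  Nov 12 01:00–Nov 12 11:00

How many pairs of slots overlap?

Two intervals overlap when each starts before the other ends.
Sorted by start: LAB1, LAB2, LAB3, LAB4.
LAB2 starts before LAB1 ends → LAB1 and LAB2 overlap.
LAB3 starts after LAB1 ends, so LAB1 has no further overlaps.
LAB3 starts after LAB2 ends, so LAB2 has no further overlaps.
LAB4 starts before LAB3 ends → LAB3 and LAB4 overlap.
Overlapping pairs: LAB1 & LAB2, LAB3 & LAB4 — 2 in total.

2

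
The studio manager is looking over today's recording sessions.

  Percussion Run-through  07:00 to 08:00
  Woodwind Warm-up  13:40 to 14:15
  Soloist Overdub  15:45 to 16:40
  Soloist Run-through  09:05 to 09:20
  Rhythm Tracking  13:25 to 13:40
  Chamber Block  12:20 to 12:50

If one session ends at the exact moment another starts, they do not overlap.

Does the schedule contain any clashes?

Check each pair: they overlap iff neither finishes before the other starts.
Sorted by start: Percussion Run-through, Soloist Run-through, Chamber Block, Rhythm Tracking, Woodwind Warm-up, Soloist Overdub.
Soloist Run-through starts after Percussion Run-through ends; Percussion Run-through is clear from here.
Chamber Block starts after Soloist Run-through ends; Soloist Run-through is clear from here.
Rhythm Tracking starts after Chamber Block ends; Chamber Block is clear from here.
Woodwind Warm-up starts exactly when Rhythm Tracking ends (back-to-back, no overlap); Rhythm Tracking is clear from here.
Soloist Overdub starts after Woodwind Warm-up ends.
Every pair is clear; the schedule has no overlaps.

No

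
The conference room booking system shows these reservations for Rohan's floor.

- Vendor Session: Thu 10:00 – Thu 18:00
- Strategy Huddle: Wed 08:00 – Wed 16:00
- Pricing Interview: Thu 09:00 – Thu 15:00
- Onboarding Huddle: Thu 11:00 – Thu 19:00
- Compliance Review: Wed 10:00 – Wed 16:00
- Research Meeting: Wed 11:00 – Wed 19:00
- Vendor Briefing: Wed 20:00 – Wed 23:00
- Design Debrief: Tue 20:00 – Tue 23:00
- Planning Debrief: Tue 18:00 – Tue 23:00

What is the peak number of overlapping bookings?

3

Walk through starts and ends in time order (an end at T is processed before a start at T):
Tue 18:00 start Planning Debrief → 1
Tue 20:00 start Design Debrief → 2
Tue 23:00 end Design Debrief → 1
Tue 23:00 end Planning Debrief → 0
Wed 08:00 start Strategy Huddle → 1
Wed 10:00 start Compliance Review → 2
Wed 11:00 start Research Meeting → 3
Wed 16:00 end Compliance Review → 2
Wed 16:00 end Strategy Huddle → 1
Wed 19:00 end Research Meeting → 0
Wed 20:00 start Vendor Briefing → 1
Wed 23:00 end Vendor Briefing → 0
Thu 09:00 start Pricing Interview → 1
Thu 10:00 start Vendor Session → 2
Thu 11:00 start Onboarding Huddle → 3
Thu 15:00 end Pricing Interview → 2
Thu 18:00 end Vendor Session → 1
Thu 19:00 end Onboarding Huddle → 0
Peak is 3, at Wed 11:00 (Compliance Review, Research Meeting, Strategy Huddle).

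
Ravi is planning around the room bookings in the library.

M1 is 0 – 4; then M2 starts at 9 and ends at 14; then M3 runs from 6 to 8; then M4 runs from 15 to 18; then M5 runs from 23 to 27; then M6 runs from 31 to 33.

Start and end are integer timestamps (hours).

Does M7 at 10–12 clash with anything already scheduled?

M1: ends 4 at or before M7 starts 10 → clear.
M3: ends 8 at or before M7 starts 10 → clear.
M2: starts 9 before M7 ends 12, and ends 14 after M7 starts 10 → overlap.
M4: starts 15 at or after M7 ends 12 → clear.
M5: starts 23 at or after M7 ends 12 → clear.
M6: starts 31 at or after M7 ends 12 → clear.
M7 overlaps M2.

Yes — it overlaps M2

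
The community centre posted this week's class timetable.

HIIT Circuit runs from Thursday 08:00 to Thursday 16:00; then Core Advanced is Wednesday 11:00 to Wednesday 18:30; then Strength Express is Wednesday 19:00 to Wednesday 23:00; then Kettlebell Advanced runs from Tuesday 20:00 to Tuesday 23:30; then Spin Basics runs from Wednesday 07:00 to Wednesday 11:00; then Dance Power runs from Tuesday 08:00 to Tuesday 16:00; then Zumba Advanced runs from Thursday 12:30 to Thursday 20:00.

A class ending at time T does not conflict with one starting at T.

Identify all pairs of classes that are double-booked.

HIIT Circuit & Zumba Advanced

Two intervals overlap when each starts before the other ends.
Sorted by start: Dance Power, Kettlebell Advanced, Spin Basics, Core Advanced, Strength Express, HIIT Circuit, Zumba Advanced.
Kettlebell Advanced starts after Dance Power ends; Dance Power is clear from here.
Spin Basics starts after Kettlebell Advanced ends; Kettlebell Advanced is clear from here.
Core Advanced starts exactly when Spin Basics ends (back-to-back, no overlap); Spin Basics is clear from here.
Strength Express starts after Core Advanced ends; Core Advanced is clear from here.
HIIT Circuit starts after Strength Express ends; Strength Express is clear from here.
Zumba Advanced starts before HIIT Circuit ends → HIIT Circuit and Zumba Advanced overlap.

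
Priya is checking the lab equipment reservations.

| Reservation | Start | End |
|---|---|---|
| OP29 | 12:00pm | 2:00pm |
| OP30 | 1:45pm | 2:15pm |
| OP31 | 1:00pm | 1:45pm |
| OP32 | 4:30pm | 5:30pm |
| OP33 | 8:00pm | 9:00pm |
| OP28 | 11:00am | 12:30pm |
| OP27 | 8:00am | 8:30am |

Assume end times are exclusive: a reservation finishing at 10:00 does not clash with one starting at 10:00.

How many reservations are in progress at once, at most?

2

Walk through starts and ends in time order (an end at T is processed before a start at T):
8:00am start OP27 → 1
8:30am end OP27 → 0
11:00am start OP28 → 1
12:00pm start OP29 → 2
12:30pm end OP28 → 1
1:00pm start OP31 → 2
1:45pm end OP31 → 1
1:45pm start OP30 → 2
2:00pm end OP29 → 1
2:15pm end OP30 → 0
4:30pm start OP32 → 1
5:30pm end OP32 → 0
8:00pm start OP33 → 1
9:00pm end OP33 → 0
Peak is 2, at 12:00pm (OP28, OP29).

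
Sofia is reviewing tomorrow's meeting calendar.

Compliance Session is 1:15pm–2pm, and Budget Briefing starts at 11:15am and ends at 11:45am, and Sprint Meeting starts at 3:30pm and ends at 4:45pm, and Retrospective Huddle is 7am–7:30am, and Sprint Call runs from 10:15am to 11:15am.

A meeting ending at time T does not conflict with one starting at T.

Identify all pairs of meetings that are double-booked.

Sorted by start: Retrospective Huddle, Sprint Call, Budget Briefing, Compliance Session, Sprint Meeting.
Sprint Call starts after Retrospective Huddle ends, so Retrospective Huddle has no further overlaps.
Budget Briefing starts exactly when Sprint Call ends (back-to-back, no overlap), so Sprint Call has no further overlaps.
Compliance Session starts after Budget Briefing ends, so Budget Briefing has no further overlaps.
Sprint Meeting starts after Compliance Session ends.

none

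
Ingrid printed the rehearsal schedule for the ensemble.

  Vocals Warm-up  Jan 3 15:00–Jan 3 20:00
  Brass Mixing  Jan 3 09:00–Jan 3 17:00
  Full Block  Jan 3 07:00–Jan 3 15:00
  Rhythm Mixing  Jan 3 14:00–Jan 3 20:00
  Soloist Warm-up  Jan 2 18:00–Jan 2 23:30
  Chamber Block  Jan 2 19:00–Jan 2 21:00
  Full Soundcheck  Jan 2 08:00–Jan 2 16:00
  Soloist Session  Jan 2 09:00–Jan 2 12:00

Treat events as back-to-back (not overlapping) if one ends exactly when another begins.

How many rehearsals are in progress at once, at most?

3

Sweep the timeline, counting +1 at each start and −1 at each end (ends before starts at a tie):
Jan 2 08:00 start Full Soundcheck → 1
Jan 2 09:00 start Soloist Session → 2
Jan 2 12:00 end Soloist Session → 1
Jan 2 16:00 end Full Soundcheck → 0
Jan 2 18:00 start Soloist Warm-up → 1
Jan 2 19:00 start Chamber Block → 2
Jan 2 21:00 end Chamber Block → 1
Jan 2 23:30 end Soloist Warm-up → 0
Jan 3 07:00 start Full Block → 1
Jan 3 09:00 start Brass Mixing → 2
Jan 3 14:00 start Rhythm Mixing → 3
Jan 3 15:00 end Full Block → 2
Jan 3 15:00 start Vocals Warm-up → 3
Jan 3 17:00 end Brass Mixing → 2
Jan 3 20:00 end Rhythm Mixing → 1
Jan 3 20:00 end Vocals Warm-up → 0
Peak is 3, at Jan 3 14:00 (Brass Mixing, Full Block, Rhythm Mixing).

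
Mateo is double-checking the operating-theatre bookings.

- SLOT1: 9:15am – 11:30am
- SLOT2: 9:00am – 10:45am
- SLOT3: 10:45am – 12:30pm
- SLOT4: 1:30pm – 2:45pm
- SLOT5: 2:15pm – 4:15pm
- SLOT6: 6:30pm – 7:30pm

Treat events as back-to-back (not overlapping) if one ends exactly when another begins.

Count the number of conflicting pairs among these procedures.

Sorted by start: SLOT2, SLOT1, SLOT3, SLOT4, SLOT5, SLOT6.
SLOT1 starts before SLOT2 ends → SLOT2 and SLOT1 overlap.
SLOT3 starts exactly when SLOT2 ends (back-to-back, no overlap) — done with SLOT2.
SLOT3 starts before SLOT1 ends → SLOT1 and SLOT3 overlap.
SLOT4 starts after SLOT1 ends — done with SLOT1.
SLOT4 starts after SLOT3 ends — done with SLOT3.
SLOT5 starts before SLOT4 ends → SLOT4 and SLOT5 overlap.
SLOT6 starts after SLOT4 ends.
SLOT6 starts after SLOT5 ends.
Overlapping pairs: SLOT1 & SLOT2, SLOT1 & SLOT3, SLOT4 & SLOT5 — 3 in total.

3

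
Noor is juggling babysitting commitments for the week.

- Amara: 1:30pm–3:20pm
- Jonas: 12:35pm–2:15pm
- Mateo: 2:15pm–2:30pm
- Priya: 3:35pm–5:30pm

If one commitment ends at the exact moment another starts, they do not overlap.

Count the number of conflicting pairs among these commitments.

Two intervals overlap when each starts before the other ends.
Sorted by start: Jonas, Amara, Mateo, Priya.
Amara starts before Jonas ends → Jonas and Amara overlap.
Mateo starts exactly when Jonas ends (back-to-back, no overlap); Jonas is clear from here.
Mateo starts before Amara ends → Amara and Mateo overlap.
Priya starts after Amara ends.
Priya starts after Mateo ends.
Overlapping pairs: Amara & Jonas, Amara & Mateo — 2 in total.

2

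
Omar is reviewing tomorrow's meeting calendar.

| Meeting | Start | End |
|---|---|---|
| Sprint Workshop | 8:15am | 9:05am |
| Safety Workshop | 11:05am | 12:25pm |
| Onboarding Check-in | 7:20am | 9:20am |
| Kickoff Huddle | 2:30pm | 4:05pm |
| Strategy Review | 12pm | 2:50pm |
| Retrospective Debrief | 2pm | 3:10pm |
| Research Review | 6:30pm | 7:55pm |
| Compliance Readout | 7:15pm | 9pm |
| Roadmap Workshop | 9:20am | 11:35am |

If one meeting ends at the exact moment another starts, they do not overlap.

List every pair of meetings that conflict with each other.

Compliance Readout & Research Review, Kickoff Huddle & Retrospective Debrief, Kickoff Huddle & Strategy Review, Onboarding Check-in & Sprint Workshop, Retrospective Debrief & Strategy Review, Roadmap Workshop & Safety Workshop, Safety Workshop & Strategy Review

Sorted by start: Onboarding Check-in, Sprint Workshop, Roadmap Workshop, Safety Workshop, Strategy Review, Retrospective Debrief, Kickoff Huddle, Research Review, Compliance Readout.
Sprint Workshop starts before Onboarding Check-in ends → Onboarding Check-in and Sprint Workshop overlap.
Roadmap Workshop starts exactly when Onboarding Check-in ends (back-to-back, no overlap), so Onboarding Check-in has no further overlaps.
Roadmap Workshop starts after Sprint Workshop ends, so Sprint Workshop has no further overlaps.
Safety Workshop starts before Roadmap Workshop ends → Roadmap Workshop and Safety Workshop overlap.
Strategy Review starts after Roadmap Workshop ends, so Roadmap Workshop has no further overlaps.
Strategy Review starts before Safety Workshop ends → Safety Workshop and Strategy Review overlap.
Retrospective Debrief starts after Safety Workshop ends, so Safety Workshop has no further overlaps.
Retrospective Debrief starts before Strategy Review ends → Strategy Review and Retrospective Debrief overlap.
Kickoff Huddle starts before Strategy Review ends → Strategy Review and Kickoff Huddle overlap.
Research Review starts after Strategy Review ends, so Strategy Review has no further overlaps.
Kickoff Huddle starts before Retrospective Debrief ends → Retrospective Debrief and Kickoff Huddle overlap.
Research Review starts after Retrospective Debrief ends, so Retrospective Debrief has no further overlaps.
Research Review starts after Kickoff Huddle ends, so Kickoff Huddle has no further overlaps.
Compliance Readout starts before Research Review ends → Research Review and Compliance Readout overlap.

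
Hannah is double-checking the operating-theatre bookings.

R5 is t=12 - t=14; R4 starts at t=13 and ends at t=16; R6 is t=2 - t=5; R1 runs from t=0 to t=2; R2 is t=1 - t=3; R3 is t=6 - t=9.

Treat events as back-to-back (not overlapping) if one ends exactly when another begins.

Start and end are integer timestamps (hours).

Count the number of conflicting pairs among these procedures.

Two intervals overlap when each starts before the other ends.
Sorted by start: R1, R2, R6, R3, R5, R4.
R2 starts before R1 ends → R1 and R2 overlap.
R6 starts exactly when R1 ends (back-to-back, no overlap), so nothing later overlaps R1 either.
R6 starts before R2 ends → R2 and R6 overlap.
R3 starts after R2 ends, so nothing later overlaps R2 either.
R3 starts after R6 ends, so nothing later overlaps R6 either.
R5 starts after R3 ends, so nothing later overlaps R3 either.
R4 starts before R5 ends → R5 and R4 overlap.
Overlapping pairs: R1 & R2, R2 & R6, R4 & R5 — 3 in total.

3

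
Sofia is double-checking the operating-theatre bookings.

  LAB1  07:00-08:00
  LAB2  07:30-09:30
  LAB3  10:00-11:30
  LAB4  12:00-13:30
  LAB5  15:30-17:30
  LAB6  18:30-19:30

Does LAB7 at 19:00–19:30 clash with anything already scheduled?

Yes — it overlaps LAB6

LAB1: ends 08:00 at or before LAB7 starts 19:00 → clear.
LAB2: ends 09:30 at or before LAB7 starts 19:00 → clear.
LAB3: ends 11:30 at or before LAB7 starts 19:00 → clear.
LAB4: ends 13:30 at or before LAB7 starts 19:00 → clear.
LAB5: ends 17:30 at or before LAB7 starts 19:00 → clear.
LAB6: starts 18:30 before LAB7 ends 19:30, and ends 19:30 after LAB7 starts 19:00 → overlap.
LAB7 overlaps LAB6.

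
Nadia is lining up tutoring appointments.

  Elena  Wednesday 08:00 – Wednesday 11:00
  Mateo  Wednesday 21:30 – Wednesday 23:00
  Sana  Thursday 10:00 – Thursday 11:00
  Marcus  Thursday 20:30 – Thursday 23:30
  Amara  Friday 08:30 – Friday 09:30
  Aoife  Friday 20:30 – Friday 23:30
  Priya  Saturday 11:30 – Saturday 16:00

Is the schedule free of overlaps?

Sorted by start: Elena, Mateo, Sana, Marcus, Amara, Aoife, Priya.
Mateo starts after Elena ends, so Elena has no further overlaps.
Sana starts after Mateo ends, so Mateo has no further overlaps.
Marcus starts after Sana ends, so Sana has no further overlaps.
Amara starts after Marcus ends, so Marcus has no further overlaps.
Aoife starts after Amara ends, so Amara has no further overlaps.
Priya starts after Aoife ends.
Every pair is clear; the schedule has no overlaps.

Yes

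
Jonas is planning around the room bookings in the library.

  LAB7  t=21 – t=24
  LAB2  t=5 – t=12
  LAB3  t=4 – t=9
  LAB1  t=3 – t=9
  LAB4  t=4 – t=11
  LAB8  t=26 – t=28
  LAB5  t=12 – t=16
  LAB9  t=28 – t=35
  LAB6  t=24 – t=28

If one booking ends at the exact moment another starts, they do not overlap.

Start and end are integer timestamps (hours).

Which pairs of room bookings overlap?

Two intervals overlap when each starts before the other ends.
Sorted by start: LAB1, LAB3, LAB4, LAB2, LAB5, LAB7, LAB6, LAB8, LAB9.
LAB3 starts before LAB1 ends → LAB1 and LAB3 overlap.
LAB4 starts before LAB1 ends → LAB1 and LAB4 overlap.
LAB2 starts before LAB1 ends → LAB1 and LAB2 overlap.
LAB5 starts after LAB1 ends; LAB1 is clear from here.
LAB4 starts before LAB3 ends → LAB3 and LAB4 overlap.
LAB2 starts before LAB3 ends → LAB3 and LAB2 overlap.
LAB5 starts after LAB3 ends; LAB3 is clear from here.
LAB2 starts before LAB4 ends → LAB4 and LAB2 overlap.
LAB5 starts after LAB4 ends; LAB4 is clear from here.
LAB5 starts exactly when LAB2 ends (back-to-back, no overlap); LAB2 is clear from here.
LAB7 starts after LAB5 ends; LAB5 is clear from here.
LAB6 starts exactly when LAB7 ends (back-to-back, no overlap); LAB7 is clear from here.
LAB8 starts before LAB6 ends → LAB6 and LAB8 overlap.
LAB9 starts exactly when LAB6 ends (back-to-back, no overlap).
LAB9 starts exactly when LAB8 ends (back-to-back, no overlap).

LAB1 & LAB2, LAB1 & LAB3, LAB1 & LAB4, LAB2 & LAB3, LAB2 & LAB4, LAB3 & LAB4, LAB6 & LAB8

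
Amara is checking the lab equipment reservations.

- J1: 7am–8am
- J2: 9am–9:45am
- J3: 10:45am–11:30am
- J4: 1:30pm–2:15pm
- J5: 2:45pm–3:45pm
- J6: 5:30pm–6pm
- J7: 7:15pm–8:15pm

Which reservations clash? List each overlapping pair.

no conflicts

Sorted by start: J1, J2, J3, J4, J5, J6, J7.
J2 starts after J1 ends, so J1 has no further overlaps.
J3 starts after J2 ends, so J2 has no further overlaps.
J4 starts after J3 ends, so J3 has no further overlaps.
J5 starts after J4 ends, so J4 has no further overlaps.
J6 starts after J5 ends, so J5 has no further overlaps.
J7 starts after J6 ends.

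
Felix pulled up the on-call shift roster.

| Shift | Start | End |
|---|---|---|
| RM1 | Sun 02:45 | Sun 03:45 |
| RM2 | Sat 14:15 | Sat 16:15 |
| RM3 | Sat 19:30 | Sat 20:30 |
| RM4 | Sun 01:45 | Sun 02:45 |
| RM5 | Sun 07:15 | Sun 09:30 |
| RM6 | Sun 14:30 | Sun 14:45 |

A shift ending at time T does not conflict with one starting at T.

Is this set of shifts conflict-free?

Yes

Check each pair: they overlap iff neither finishes before the other starts.
Sorted by start: RM2, RM3, RM4, RM1, RM5, RM6.
RM3 starts after RM2 ends, so nothing later overlaps RM2 either.
RM4 starts after RM3 ends, so nothing later overlaps RM3 either.
RM1 starts exactly when RM4 ends (back-to-back, no overlap), so nothing later overlaps RM4 either.
RM5 starts after RM1 ends, so nothing later overlaps RM1 either.
RM6 starts after RM5 ends.
Every pair is clear; the schedule has no overlaps.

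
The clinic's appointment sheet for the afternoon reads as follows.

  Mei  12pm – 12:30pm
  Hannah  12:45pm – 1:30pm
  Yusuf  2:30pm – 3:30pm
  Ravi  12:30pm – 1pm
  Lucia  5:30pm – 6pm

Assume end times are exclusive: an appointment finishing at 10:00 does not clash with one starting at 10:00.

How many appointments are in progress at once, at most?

2

Sweep the timeline, counting +1 at each start and −1 at each end (ends before starts at a tie):
12pm start Mei → 1
12:30pm end Mei → 0
12:30pm start Ravi → 1
12:45pm start Hannah → 2
1pm end Ravi → 1
1:30pm end Hannah → 0
2:30pm start Yusuf → 1
3:30pm end Yusuf → 0
5:30pm start Lucia → 1
6pm end Lucia → 0
Peak is 2, at 12:45pm (Hannah, Ravi).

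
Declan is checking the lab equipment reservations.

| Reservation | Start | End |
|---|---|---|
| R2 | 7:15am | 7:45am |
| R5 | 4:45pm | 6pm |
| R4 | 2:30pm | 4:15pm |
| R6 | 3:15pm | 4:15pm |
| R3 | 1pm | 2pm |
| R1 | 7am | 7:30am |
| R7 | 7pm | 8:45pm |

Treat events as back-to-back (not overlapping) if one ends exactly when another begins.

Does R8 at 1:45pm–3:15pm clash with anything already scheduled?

Yes — it overlaps R3, R4

R1: ends 7:30am at or before R8 starts 1:45pm → clear.
R2: ends 7:45am at or before R8 starts 1:45pm → clear.
R3: starts 1pm before R8 ends 3:15pm, and ends 2pm after R8 starts 1:45pm → overlap.
R4: starts 2:30pm before R8 ends 3:15pm, and ends 4:15pm after R8 starts 1:45pm → overlap.
R6: starts 3:15pm at or after R8 ends 3:15pm → clear.
R5: starts 4:45pm at or after R8 ends 3:15pm → clear.
R7: starts 7pm at or after R8 ends 3:15pm → clear.
R8 overlaps R3, R4.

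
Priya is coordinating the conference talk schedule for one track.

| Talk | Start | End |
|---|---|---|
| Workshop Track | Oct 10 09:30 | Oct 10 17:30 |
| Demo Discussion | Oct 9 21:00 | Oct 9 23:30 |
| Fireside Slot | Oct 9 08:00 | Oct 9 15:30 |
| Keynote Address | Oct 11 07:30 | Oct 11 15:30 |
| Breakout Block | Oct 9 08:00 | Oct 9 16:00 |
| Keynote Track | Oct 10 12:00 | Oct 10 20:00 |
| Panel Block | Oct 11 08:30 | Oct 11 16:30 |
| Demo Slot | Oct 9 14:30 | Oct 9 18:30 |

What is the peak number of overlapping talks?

3

Sweep the timeline, counting +1 at each start and −1 at each end (ends before starts at a tie):
Oct 9 08:00 start Breakout Block → 1
Oct 9 08:00 start Fireside Slot → 2
Oct 9 14:30 start Demo Slot → 3
Oct 9 15:30 end Fireside Slot → 2
Oct 9 16:00 end Breakout Block → 1
Oct 9 18:30 end Demo Slot → 0
Oct 9 21:00 start Demo Discussion → 1
Oct 9 23:30 end Demo Discussion → 0
Oct 10 09:30 start Workshop Track → 1
Oct 10 12:00 start Keynote Track → 2
Oct 10 17:30 end Workshop Track → 1
Oct 10 20:00 end Keynote Track → 0
Oct 11 07:30 start Keynote Address → 1
Oct 11 08:30 start Panel Block → 2
Oct 11 15:30 end Keynote Address → 1
Oct 11 16:30 end Panel Block → 0
Peak is 3, at Oct 9 14:30 (Breakout Block, Demo Slot, Fireside Slot).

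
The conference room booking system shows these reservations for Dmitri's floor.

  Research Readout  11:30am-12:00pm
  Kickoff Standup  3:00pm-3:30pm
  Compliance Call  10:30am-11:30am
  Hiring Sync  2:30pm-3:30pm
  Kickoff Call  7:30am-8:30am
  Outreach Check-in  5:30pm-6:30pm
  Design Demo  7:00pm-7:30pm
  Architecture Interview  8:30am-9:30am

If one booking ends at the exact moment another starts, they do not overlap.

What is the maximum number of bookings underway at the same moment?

Sort all start/end points and keep a running count:
7:30am start Kickoff Call → 1
8:30am end Kickoff Call → 0
8:30am start Architecture Interview → 1
9:30am end Architecture Interview → 0
10:30am start Compliance Call → 1
11:30am end Compliance Call → 0
11:30am start Research Readout → 1
12:00pm end Research Readout → 0
2:30pm start Hiring Sync → 1
3:00pm start Kickoff Standup → 2
3:30pm end Hiring Sync → 1
3:30pm end Kickoff Standup → 0
5:30pm start Outreach Check-in → 1
6:30pm end Outreach Check-in → 0
7:00pm start Design Demo → 1
7:30pm end Design Demo → 0
Peak is 2, at 3:00pm (Hiring Sync, Kickoff Standup).

2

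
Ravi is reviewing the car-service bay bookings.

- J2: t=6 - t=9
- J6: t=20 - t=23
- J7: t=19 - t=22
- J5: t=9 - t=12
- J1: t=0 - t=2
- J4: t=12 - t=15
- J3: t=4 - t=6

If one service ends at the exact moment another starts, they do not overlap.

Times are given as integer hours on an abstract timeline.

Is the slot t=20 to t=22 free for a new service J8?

J1: ends t=2 at or before J8 starts t=20 → clear.
J3: ends t=6 at or before J8 starts t=20 → clear.
J2: ends t=9 at or before J8 starts t=20 → clear.
J5: ends t=12 at or before J8 starts t=20 → clear.
J4: ends t=15 at or before J8 starts t=20 → clear.
J7: starts t=19 before J8 ends t=22, and ends t=22 after J8 starts t=20 → overlap.
J6: starts t=20 before J8 ends t=22, and ends t=23 after J8 starts t=20 → overlap.
J8 overlaps J6, J7.

No — it overlaps J6, J7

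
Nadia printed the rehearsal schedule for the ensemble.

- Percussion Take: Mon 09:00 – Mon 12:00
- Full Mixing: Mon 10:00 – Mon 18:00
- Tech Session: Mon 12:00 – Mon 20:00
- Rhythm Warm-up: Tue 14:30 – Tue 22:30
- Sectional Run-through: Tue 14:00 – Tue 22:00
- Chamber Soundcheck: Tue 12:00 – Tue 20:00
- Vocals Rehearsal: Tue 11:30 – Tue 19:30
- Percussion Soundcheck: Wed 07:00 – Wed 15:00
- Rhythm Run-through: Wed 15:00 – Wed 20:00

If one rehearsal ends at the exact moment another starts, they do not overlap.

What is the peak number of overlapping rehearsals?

4

Sweep the timeline, counting +1 at each start and −1 at each end (ends before starts at a tie):
Mon 09:00 start Percussion Take → 1
Mon 10:00 start Full Mixing → 2
Mon 12:00 end Percussion Take → 1
Mon 12:00 start Tech Session → 2
Mon 18:00 end Full Mixing → 1
Mon 20:00 end Tech Session → 0
Tue 11:30 start Vocals Rehearsal → 1
Tue 12:00 start Chamber Soundcheck → 2
Tue 14:00 start Sectional Run-through → 3
Tue 14:30 start Rhythm Warm-up → 4
Tue 19:30 end Vocals Rehearsal → 3
Tue 20:00 end Chamber Soundcheck → 2
Tue 22:00 end Sectional Run-through → 1
Tue 22:30 end Rhythm Warm-up → 0
Wed 07:00 start Percussion Soundcheck → 1
Wed 15:00 end Percussion Soundcheck → 0
Wed 15:00 start Rhythm Run-through → 1
Wed 20:00 end Rhythm Run-through → 0
Peak is 4, at Tue 14:30 (Chamber Soundcheck, Rhythm Warm-up, Sectional Run-through, Vocals Rehearsal).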